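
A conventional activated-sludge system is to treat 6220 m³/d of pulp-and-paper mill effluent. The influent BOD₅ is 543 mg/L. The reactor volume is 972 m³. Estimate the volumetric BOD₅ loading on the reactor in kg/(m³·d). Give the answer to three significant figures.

L_v = Q S₀ / V = 6220 × 543 × 10⁻³ / 972.0 = 3.475 kg/(m³·d).

L_v ≈ 3.47 kg BOD₅/(m³·d)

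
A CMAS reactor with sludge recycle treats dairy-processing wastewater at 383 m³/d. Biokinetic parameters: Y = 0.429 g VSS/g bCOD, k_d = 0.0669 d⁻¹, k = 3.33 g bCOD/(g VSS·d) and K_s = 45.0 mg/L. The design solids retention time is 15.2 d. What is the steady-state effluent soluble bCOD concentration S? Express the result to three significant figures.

S ≈ 4.61 mg/L

From the Monod/SRT balance for a CMAS, S = K_s·(1+k_d θ_c)/[θ_c·(Y k − k_d) − 1] = 45.0 × (1 + 0.0669 × 15.2) / [15.2 × (0.429 × 3.33 − 0.0669) − 1] = 90.76 / 19.70 = 4.608 mg/L.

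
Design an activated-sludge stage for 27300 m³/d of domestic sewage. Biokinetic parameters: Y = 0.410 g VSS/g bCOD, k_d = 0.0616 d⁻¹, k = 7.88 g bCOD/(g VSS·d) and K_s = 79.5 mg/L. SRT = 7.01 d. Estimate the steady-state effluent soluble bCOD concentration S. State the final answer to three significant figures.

S ≈ 5.37 mg/L

Effluent substrate depends only on kinetics and SRT: S = K_s(1 + k_d θ_c) / [θ_c(Yk − k_d) − 1] = 79.5 × (1 + 0.0616 × 7.01) / [7.01 × (0.410 × 7.88 − 0.0616) − 1] = 113.8 / 21.22 = 5.365 mg/L.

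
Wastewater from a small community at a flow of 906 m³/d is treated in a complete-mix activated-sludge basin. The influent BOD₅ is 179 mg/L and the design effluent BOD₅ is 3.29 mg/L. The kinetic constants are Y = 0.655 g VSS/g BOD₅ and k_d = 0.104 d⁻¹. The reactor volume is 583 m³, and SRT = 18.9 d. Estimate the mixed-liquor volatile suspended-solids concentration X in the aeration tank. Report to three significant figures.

From V·X·(1 + k_d·θ_c) = Y·Q·(S₀ − S)·θ_c: X = 0.655 × 906 × (179 − 3.29) × 18.9 / [583 × (1 + 0.104 × 18.9)] = 1140 mg/L.

X ≈ 1140 mg/L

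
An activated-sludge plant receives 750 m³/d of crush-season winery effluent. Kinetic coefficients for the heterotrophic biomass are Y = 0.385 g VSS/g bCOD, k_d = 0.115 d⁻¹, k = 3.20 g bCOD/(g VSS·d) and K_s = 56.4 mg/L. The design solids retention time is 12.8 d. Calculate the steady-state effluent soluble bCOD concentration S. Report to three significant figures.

S ≈ 10.5 mg/L

For a completely mixed reactor with recycle the Lawrence–McCarty relation gives S = K_s·(1 + k_d·θ_c) / [θ_c·(Y·k − k_d) − 1] = 56.4 × (1 + 0.115 × 12.8) / [12.8 × (0.385 × 3.20 − 0.115) − 1] = 139.4 / 13.30 = 10.48 mg/L.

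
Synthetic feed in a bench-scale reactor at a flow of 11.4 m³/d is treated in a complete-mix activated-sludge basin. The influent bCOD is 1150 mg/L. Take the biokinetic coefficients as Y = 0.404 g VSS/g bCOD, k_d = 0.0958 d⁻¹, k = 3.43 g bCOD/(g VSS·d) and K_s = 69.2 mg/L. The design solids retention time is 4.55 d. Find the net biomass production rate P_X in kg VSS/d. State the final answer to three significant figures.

Effluent substrate depends only on kinetics and SRT: S = K_s(1 + k_d θ_c) / [θ_c(Yk − k_d) − 1] = 69.2 × (1 + 0.0958 × 4.55) / [4.55 × (0.404 × 3.43 − 0.0958) − 1] = 99.36 / 4.869 = 20.41 mg/L.
Observed yield with endogenous decay: Y_obs = Y / (1 + k_d·θ_c) = 0.404 / (1 + 0.0958 × 4.55) = 0.404 / 1.436 = 0.2814 g VSS/g bCOD.
Substrate removed = Q·(S₀ − S) = 11.4 m³/d × (1150 − 20.4) g/m³ = 1.29×10^4 g/d = 12.88 kg/d.
P_X = Y_obs · Q(S₀ − S) = 0.2814 × 12.88 = 3.623 kg VSS/d.

P_X ≈ 3.62 kg VSS/d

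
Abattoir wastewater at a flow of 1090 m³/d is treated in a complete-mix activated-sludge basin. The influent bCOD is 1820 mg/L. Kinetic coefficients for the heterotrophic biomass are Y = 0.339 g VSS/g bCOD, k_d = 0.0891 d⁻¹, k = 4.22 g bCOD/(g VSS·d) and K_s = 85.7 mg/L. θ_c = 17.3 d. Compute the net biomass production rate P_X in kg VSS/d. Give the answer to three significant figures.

P_X ≈ 263 kg VSS/d

Effluent substrate depends only on kinetics and SRT: S = K_s(1 + k_d θ_c) / [θ_c(Yk − k_d) − 1] = 85.7 × (1 + 0.0891 × 17.3) / [17.3 × (0.339 × 4.22 − 0.0891) − 1] = 217.8 / 22.21 = 9.807 mg/L.
Observed yield with endogenous decay: Y_obs = Y / (1 + k_d·θ_c) = 0.339 / (1 + 0.0891 × 17.3) = 0.339 / 2.541 = 0.1334 g VSS/g bCOD.
Q·(S₀ − S) = 1090 × (1820 − 9.81) × 10⁻³ = 1973 kg/d removed.
P_X = Y_obs · Q(S₀ − S) = 0.1334 × 1973 = 263.2 kg VSS/d.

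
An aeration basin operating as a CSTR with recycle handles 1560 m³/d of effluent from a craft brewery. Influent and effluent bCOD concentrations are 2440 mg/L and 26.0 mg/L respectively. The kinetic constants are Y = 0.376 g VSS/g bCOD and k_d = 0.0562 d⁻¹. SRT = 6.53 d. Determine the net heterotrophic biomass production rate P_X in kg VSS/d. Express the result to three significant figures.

Observed yield with endogenous decay: Y_obs = Y / (1 + k_d·θ_c) = 0.376 / (1 + 0.0562 × 6.53) = 0.376 / 1.367 = 0.2751 g VSS/g bCOD.
ΔS = 2440 − 26.0 = 2414 mg/L, so the substrate removal rate is 1560 × 2414/1000 = 3766 kg bCOD/d.
Biomass produced: P_X = Y_obs·Q·ΔS = 0.2751 × 3766 ≈ 1036 kg VSS/d.

P_X ≈ 1040 kg VSS/d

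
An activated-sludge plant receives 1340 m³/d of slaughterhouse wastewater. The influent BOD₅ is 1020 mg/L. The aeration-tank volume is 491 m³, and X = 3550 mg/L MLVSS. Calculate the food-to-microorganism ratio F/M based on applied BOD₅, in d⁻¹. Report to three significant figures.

F/M = Q·S₀ / (V·X) = 1340 × 1020 / (491.0 × 3550) = 0.7841 g BOD₅·(g VSS·d)⁻¹.

F/M ≈ 0.784 d⁻¹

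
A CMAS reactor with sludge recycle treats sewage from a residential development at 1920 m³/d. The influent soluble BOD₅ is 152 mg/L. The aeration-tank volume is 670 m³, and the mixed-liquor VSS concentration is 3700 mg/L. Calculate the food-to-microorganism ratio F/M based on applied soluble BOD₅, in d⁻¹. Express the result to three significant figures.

F/M = applied load / biomass = Q·S₀/(V·X) = 1920 × 152 / (670.0 × 3700) = 0.1177 d⁻¹.

F/M ≈ 0.118 d⁻¹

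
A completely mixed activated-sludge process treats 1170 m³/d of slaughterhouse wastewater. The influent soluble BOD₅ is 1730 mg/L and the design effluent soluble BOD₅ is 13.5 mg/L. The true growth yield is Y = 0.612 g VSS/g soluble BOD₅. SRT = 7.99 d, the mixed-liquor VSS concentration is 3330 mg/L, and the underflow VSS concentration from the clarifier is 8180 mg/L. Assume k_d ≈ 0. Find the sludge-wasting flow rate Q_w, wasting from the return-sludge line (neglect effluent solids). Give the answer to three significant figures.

Q_w ≈ 150 m³/d

V·X = Y·Q·ΔS·θ_c gives V = 0.612 × 1170 × (1730 − 13.5) × 7.99 / 3330 = 2949 m³.
Wasting from the return line (neglecting effluent solids): Q_w = V·X / (θ_c·X_r) = 2949 × 3330 / (7.99 × 8180) = 150.3 m³/d.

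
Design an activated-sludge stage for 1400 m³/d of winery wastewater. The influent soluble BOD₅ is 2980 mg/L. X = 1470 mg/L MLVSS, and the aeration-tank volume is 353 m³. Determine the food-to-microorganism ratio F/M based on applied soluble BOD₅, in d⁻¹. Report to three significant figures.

F/M = Q·S₀ / (V·X) = 1400 × 2980 / (353.0 × 1470) = 8.040 g soluble BOD₅·(g VSS·d)⁻¹.

F/M ≈ 8.04 d⁻¹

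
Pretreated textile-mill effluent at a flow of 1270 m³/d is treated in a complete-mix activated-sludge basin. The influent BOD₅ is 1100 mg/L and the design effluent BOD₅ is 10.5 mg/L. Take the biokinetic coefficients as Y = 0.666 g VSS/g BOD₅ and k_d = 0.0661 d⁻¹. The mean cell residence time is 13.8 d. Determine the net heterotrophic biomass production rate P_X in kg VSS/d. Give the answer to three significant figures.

P_X ≈ 482 kg VSS/d

Correct the yield for decay: Y_obs = Y/(1 + k_d θ_c) = 0.666 / (1 + 0.0661 × 13.8) = 0.666 / 1.912 = 0.3483.
Substrate removed = Q·(S₀ − S) = 1270 m³/d × (1100 − 10.5) g/m³ = 1.38×10^6 g/d = 1384 kg/d.
Net biomass production P_X = Y_obs × Q·(S₀ − S) = 0.3483 × 1384 = 481.9 kg VSS/d.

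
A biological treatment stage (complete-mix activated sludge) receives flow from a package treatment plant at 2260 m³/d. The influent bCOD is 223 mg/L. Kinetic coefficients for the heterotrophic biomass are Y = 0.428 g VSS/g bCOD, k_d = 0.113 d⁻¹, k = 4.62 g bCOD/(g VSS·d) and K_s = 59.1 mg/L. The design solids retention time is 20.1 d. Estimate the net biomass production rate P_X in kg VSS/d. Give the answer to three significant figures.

From the Monod/SRT balance for a CMAS, S = K_s·(1+k_d θ_c)/[θ_c·(Y k − k_d) − 1] = 59.1 × (1 + 0.113 × 20.1) / [20.1 × (0.428 × 4.62 − 0.113) − 1] = 193.3 / 36.47 = 5.301 mg/L.
Y_obs = Y / (1 + k_d θ_c) = 0.428 / (1 + 0.113 × 20.1) = 0.428 / 3.271 = 0.1308.
Substrate removed = Q·(S₀ − S) = 2260 m³/d × (223 − 5.30) g/m³ = 4.92×10^5 g/d = 492.0 kg/d.
P_X = Y_obs · Q(S₀ − S) = 0.1308 × 492.0 = 64.37 kg VSS/d.

P_X ≈ 64.4 kg VSS/d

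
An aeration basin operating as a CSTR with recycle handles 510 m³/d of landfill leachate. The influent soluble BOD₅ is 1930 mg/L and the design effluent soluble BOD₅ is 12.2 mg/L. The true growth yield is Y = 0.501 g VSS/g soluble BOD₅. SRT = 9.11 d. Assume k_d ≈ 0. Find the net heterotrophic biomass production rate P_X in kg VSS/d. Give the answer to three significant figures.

No decay correction is needed, so Y_obs = Y = 0.501.
Substrate removed = Q·(S₀ − S) = 510 m³/d × (1930 − 12.2) g/m³ = 9.78×10^5 g/d = 978.1 kg/d.
Biomass produced: P_X = Y_obs·Q·ΔS = 0.5010 × 978.1 ≈ 490.0 kg VSS/d.

P_X ≈ 490 kg VSS/d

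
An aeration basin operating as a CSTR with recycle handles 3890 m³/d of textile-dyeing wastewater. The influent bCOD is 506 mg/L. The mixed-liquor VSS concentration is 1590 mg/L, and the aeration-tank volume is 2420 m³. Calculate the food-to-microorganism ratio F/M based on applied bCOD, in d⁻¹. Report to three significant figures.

F/M = applied load / biomass = Q·S₀/(V·X) = 3890 × 506 / (2420 × 1590) = 0.5115 d⁻¹.

F/M ≈ 0.512 d⁻¹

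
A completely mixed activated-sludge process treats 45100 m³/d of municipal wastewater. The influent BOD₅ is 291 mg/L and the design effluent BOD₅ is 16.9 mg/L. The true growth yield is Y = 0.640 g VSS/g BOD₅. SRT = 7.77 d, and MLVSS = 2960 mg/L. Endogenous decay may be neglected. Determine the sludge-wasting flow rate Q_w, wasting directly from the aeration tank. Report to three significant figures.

Q_w ≈ 2670 m³/d

With k_d = 0 the design equation reduces to V = Y Q (S₀−S) θ_c / X = 0.640 × 45100 × (291 − 16.9) × 7.77 / 2960 = 20768 m³.
With mixed-liquor wasting, θ_c = V/Q_w, so Q_w = V/θ_c = 20768/7.77 = 2673 m³/d.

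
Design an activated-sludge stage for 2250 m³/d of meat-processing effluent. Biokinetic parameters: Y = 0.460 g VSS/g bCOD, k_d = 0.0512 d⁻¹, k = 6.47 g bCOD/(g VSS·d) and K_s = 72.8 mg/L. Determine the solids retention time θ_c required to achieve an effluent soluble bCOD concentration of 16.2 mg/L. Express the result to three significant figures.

Specific growth rate at S = 16.2 mg/L: μ = YkS/(K_s+S) = 0.460·6.47·16.2/(72.8+16.2) = 0.5417 d⁻¹.
Then 1/θ_c = μ − k_d = 0.5417 − 0.0512 = 0.4905 d⁻¹, giving θ_c = 2.039 d.

θ_c ≈ 2.04 d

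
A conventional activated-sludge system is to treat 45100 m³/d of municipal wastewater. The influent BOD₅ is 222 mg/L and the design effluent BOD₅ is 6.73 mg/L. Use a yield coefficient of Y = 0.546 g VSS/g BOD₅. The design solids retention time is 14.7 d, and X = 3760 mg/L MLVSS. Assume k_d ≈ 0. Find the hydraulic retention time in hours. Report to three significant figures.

V·X = Y·Q·ΔS·θ_c gives V = 0.546 × 45100 × (222 − 6.73) × 14.7 / 3760 = 20724 m³.
τ = V/Q = 20724/45100 = 0.4595 d, or 11.03 h.

τ ≈ 11.0 h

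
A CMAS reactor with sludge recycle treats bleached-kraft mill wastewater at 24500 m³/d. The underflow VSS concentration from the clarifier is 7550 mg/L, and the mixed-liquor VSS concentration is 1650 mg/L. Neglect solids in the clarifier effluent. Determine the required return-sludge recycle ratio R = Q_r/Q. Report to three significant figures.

R = Q_r/Q = X/(X_r − X) = 1650 / (7550 − 1650) = 0.2797.

R ≈ 0.280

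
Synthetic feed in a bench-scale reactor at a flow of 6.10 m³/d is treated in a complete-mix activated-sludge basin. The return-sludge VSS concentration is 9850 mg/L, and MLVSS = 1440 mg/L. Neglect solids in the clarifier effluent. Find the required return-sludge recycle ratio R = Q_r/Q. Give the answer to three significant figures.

Solids balance on the clarifier gives (1+R)X = R·X_r, so R = X/(X_r − X) = 1440 / (9850 − 1440) = 0.1712.

R ≈ 0.171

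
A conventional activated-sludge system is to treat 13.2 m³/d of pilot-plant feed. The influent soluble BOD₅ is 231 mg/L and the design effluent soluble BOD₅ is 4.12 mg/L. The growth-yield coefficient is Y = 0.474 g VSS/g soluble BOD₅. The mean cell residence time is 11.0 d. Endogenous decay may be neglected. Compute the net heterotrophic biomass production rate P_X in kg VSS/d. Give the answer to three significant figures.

P_X ≈ 1.42 kg VSS/d

No decay correction is needed, so Y_obs = Y = 0.474.
Substrate removed = Q·(S₀ − S) = 13.2 m³/d × (231 − 4.12) g/m³ = 2.99×10^3 g/d = 2.995 kg/d.
So the net sludge growth is P_X = 0.4740 × 2.995 = 1.420 kg VSS/d.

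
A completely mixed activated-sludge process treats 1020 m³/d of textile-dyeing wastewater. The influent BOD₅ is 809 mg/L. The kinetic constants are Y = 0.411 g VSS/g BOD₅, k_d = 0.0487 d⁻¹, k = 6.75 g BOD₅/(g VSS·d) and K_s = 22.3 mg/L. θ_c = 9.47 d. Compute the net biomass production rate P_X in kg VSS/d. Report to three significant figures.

For a completely mixed reactor with recycle the Lawrence–McCarty relation gives S = K_s·(1 + k_d·θ_c) / [θ_c·(Y·k − k_d) − 1] = 22.3 × (1 + 0.0487 × 9.47) / [9.47 × (0.411 × 6.75 − 0.0487) − 1] = 32.58 / 24.81 = 1.313 mg/L.
Y_obs = Y / (1 + k_d θ_c) = 0.411 / (1 + 0.0487 × 9.47) = 0.411 / 1.461 = 0.2813.
Mass of BOD₅ removed per day: Q(S₀ − S) = 1020 × 807.7 g/m³ = 823.8 kg/d.
Net biomass production P_X = Y_obs × Q·(S₀ − S) = 0.2813 × 823.8 = 231.7 kg VSS/d.

P_X ≈ 232 kg VSS/d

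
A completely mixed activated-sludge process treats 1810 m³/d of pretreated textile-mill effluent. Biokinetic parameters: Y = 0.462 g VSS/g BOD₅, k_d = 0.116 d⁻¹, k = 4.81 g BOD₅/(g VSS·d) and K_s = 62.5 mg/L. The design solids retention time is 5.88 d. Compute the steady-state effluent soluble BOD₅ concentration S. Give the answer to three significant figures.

S ≈ 9.23 mg/L

From the Monod/SRT balance for a CMAS, S = K_s·(1+k_d θ_c)/[θ_c·(Y k − k_d) − 1] = 62.5 × (1 + 0.116 × 5.88) / [5.88 × (0.462 × 4.81 − 0.116) − 1] = 105.1 / 11.38 = 9.234 mg/L.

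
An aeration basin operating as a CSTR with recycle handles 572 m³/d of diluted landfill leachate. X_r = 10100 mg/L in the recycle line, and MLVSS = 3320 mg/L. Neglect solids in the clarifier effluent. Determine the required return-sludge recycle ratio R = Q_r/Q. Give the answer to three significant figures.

R = Q_r/Q = X/(X_r − X) = 3320 / (10100 − 3320) = 0.4897.

R ≈ 0.490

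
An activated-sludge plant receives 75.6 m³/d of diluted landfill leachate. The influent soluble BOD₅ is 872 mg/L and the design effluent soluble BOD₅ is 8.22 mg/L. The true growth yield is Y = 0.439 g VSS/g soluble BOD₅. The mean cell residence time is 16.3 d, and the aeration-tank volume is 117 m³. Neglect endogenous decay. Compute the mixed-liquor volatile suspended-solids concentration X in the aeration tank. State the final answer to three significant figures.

Without decay, X = Y Q (S₀−S) θ_c / V = 0.439 × 75.6 × (872 − 8.22) × 16.3 / 117 = 3994 mg/L.

X ≈ 3990 mg/L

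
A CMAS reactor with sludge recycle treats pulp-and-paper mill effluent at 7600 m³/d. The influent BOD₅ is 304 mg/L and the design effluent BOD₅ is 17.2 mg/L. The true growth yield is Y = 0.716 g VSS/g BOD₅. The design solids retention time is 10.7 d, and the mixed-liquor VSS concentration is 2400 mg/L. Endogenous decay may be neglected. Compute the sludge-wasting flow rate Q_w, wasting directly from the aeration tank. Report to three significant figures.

Biomass mass balance (decay neglected): V·X = Y·Q·(S₀ − S)·θ_c, so V = 0.716 × 7600 × (304 − 17.2) × 10.7 / 2400 = 6958 m³.
Wasting from the aeration tank: Q_w = V / θ_c = 6958 / 10.7 = 650.3 m³/d.

Q_w ≈ 650 m³/d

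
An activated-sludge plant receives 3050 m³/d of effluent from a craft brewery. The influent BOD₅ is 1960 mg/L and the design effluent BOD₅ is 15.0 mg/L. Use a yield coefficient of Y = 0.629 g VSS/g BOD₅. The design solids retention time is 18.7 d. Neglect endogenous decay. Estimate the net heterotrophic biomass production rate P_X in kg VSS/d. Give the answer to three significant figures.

With endogenous decay neglected, the observed yield equals the true yield: Y_obs = Y = 0.629 g VSS/g BOD₅.
Substrate removed = Q·(S₀ − S) = 3050 m³/d × (1960 − 15.0) g/m³ = 5.93×10^6 g/d = 5932 kg/d.
Biomass produced: P_X = Y_obs·Q·ΔS = 0.6290 × 5932 ≈ 3731 kg VSS/d.

P_X ≈ 3730 kg VSS/d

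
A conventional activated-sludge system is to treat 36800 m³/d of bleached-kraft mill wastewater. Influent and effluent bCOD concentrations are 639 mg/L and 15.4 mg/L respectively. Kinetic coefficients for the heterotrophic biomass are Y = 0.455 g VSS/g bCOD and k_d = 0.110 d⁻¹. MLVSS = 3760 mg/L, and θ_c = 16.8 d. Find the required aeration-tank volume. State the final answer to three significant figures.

V ≈ 16400 m³

From the SRT design equation V = Y Q (S₀−S) θ_c / [X (1 + k_d θ_c)] = 0.455 × 36800 × (639 − 15.4) × 16.8 / [3760 × (1 + 0.110 × 16.8)] = 1.75×10^8 / 10708 = 16381 m³.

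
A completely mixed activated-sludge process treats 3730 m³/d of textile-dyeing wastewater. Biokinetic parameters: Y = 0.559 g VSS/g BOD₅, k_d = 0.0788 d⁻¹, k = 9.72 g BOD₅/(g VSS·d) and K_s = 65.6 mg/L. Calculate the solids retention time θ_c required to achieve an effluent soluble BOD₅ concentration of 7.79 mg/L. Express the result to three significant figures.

θ_c ≈ 2.01 d

Specific growth rate at S = 7.79 mg/L: μ = YkS/(K_s+S) = 0.559·9.72·7.79/(65.6+7.79) = 0.5767 d⁻¹.
1/θ_c = 0.5767 − 0.0788 = 0.4979 d⁻¹, so θ_c = 2.008 d.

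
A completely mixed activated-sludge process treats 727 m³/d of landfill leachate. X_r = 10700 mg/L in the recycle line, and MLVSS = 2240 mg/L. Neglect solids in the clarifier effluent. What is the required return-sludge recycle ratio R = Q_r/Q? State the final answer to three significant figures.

Mass balance around the secondary clarifier (neglecting effluent solids): R = X / (X_r − X) = 2240 / (10700 − 2240) = 0.2648.

R ≈ 0.265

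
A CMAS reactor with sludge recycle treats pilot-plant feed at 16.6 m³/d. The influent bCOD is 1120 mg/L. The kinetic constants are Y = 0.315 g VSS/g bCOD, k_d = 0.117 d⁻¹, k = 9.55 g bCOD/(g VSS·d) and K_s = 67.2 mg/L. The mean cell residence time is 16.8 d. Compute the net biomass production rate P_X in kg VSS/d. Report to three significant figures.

From the Monod/SRT balance for a CMAS, S = K_s·(1+k_d θ_c)/[θ_c·(Y k − k_d) − 1] = 67.2 × (1 + 0.117 × 16.8) / [16.8 × (0.315 × 9.55 − 0.117) − 1] = 199.3 / 47.57 = 4.189 mg/L.
The observed yield is Y_obs = Y/(1 + k_d·θ_c) = 0.315 / (1 + 0.117 × 16.8) = 0.315 / 2.966 = 0.1062 g VSS per g bCOD removed.
Substrate removed = Q·(S₀ − S) = 16.6 m³/d × (1120 − 4.19) g/m³ = 1.85×10^4 g/d = 18.52 kg/d.
P_X = Y_obs · Q(S₀ − S) = 0.1062 × 18.52 = 1.967 kg VSS/d.

P_X ≈ 1.97 kg VSS/d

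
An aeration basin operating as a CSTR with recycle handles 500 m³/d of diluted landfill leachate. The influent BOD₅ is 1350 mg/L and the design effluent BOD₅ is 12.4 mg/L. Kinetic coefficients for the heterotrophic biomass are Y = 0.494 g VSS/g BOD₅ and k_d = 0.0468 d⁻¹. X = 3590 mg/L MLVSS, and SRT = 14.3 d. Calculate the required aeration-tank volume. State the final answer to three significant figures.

Steady-state biomass mass balance: V·X·(1 + k_d·θ_c) = Y·Q·(S₀ − S)·θ_c, so V = 0.494 × 500 × (1350 − 12.4) × 14.3 / [3590 × (1 + 0.0468 × 14.3)] = 4.72×10^6 / 5993 = 788.4 m³.

V ≈ 788 m³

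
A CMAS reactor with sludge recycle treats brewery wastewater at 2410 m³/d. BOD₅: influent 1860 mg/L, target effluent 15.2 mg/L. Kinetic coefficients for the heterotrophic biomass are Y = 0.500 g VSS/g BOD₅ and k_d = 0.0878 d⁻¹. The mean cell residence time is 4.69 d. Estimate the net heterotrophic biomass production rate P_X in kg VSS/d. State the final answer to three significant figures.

P_X ≈ 1570 kg VSS/d

Y_obs = Y / (1 + k_d θ_c) = 0.500 / (1 + 0.0878 × 4.69) = 0.500 / 1.412 = 0.3542.
Q·(S₀ − S) = 2410 × (1860 − 15.2) × 10⁻³ = 4446 kg/d removed.
P_X = Y_obs · Q(S₀ − S) = 0.3542 × 4446 = 1575 kg VSS/d.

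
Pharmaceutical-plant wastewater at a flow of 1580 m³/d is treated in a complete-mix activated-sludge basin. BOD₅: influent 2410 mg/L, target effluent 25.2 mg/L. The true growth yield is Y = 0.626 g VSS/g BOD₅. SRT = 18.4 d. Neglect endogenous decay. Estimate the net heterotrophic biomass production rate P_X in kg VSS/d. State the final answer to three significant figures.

With endogenous decay neglected, the observed yield equals the true yield: Y_obs = Y = 0.626 g VSS/g BOD₅.
Mass of BOD₅ removed per day: Q(S₀ − S) = 1580 × 2385 g/m³ = 3768 kg/d.
So the net sludge growth is P_X = 0.6260 × 3768 = 2359 kg VSS/d.

P_X ≈ 2360 kg VSS/d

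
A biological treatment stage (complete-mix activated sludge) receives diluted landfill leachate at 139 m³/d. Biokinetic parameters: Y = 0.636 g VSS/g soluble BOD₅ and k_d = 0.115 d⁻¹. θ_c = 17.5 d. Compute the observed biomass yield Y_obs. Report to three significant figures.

Y_obs ≈ 0.211 g VSS/g soluble BOD₅

Y_obs = Y / (1 + k_d θ_c) = 0.636 / (1 + 0.115 × 17.5) = 0.636 / 3.013 = 0.2111.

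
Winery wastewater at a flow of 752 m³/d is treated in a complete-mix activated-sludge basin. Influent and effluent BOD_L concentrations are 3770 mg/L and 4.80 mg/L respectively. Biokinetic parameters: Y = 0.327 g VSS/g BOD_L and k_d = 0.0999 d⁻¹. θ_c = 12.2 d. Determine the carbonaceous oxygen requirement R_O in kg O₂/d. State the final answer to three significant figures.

R_O ≈ 2240 kg O₂/d

Observed yield with endogenous decay: Y_obs = Y / (1 + k_d·θ_c) = 0.327 / (1 + 0.0999 × 12.2) = 0.327 / 2.219 = 0.1474 g VSS/g BOD_L.
Substrate removed = Q·(S₀ − S) = 752 m³/d × (3770 − 4.80) g/m³ = 2.83×10^6 g/d = 2831 kg/d.
Net sludge production P_X = 0.1474 × 2831 = 417.3 kg VSS/d.
R_O = Q·(S₀ − S) − 1.42·P_X = 2831 − 1.42 × 417.3 = 2239 kg O₂/d.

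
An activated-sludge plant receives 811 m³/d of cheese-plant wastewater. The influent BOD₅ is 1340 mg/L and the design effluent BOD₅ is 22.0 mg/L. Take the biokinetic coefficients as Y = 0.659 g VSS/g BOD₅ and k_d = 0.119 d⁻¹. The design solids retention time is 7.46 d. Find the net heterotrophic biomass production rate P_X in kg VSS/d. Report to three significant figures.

P_X ≈ 373 kg VSS/d

Correct the yield for decay: Y_obs = Y/(1 + k_d θ_c) = 0.659 / (1 + 0.119 × 7.46) = 0.659 / 1.888 = 0.3491.
ΔS = 1340 − 22.0 = 1318 mg/L, so the substrate removal rate is 811 × 1318/1000 = 1069 kg BOD₅/d.
P_X = Y_obs · Q(S₀ − S) = 0.3491 × 1069 = 373.1 kg VSS/d.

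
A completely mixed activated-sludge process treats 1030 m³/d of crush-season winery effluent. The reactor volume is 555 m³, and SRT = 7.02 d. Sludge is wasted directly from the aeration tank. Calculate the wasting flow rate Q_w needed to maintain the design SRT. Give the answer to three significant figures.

For wasting at MLVSS concentration, Q_w = V/θ_c = 555.0/7.02 = 79.06 m³/d.

Q_w ≈ 79.1 m³/d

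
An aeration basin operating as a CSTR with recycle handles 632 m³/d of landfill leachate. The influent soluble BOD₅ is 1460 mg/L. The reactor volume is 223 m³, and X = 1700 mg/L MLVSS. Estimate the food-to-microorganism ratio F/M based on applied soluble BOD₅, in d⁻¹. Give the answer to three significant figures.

Food-to-microorganism ratio F/M = Q S₀ / (V X) = 632 × 1460 / (223.0 × 1700) = 2.434 d⁻¹.

F/M ≈ 2.43 d⁻¹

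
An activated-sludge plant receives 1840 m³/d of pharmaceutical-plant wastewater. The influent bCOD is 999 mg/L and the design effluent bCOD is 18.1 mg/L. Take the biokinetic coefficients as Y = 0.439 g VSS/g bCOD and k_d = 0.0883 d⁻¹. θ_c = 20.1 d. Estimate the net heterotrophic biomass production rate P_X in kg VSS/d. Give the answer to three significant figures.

P_X ≈ 286 kg VSS/d

Correct the yield for decay: Y_obs = Y/(1 + k_d θ_c) = 0.439 / (1 + 0.0883 × 20.1) = 0.439 / 2.775 = 0.1582.
ΔS = 999 − 18.1 = 980.9 mg/L, so the substrate removal rate is 1840 × 980.9/1000 = 1805 kg bCOD/d.
P_X = Y_obs · Q(S₀ − S) = 0.1582 × 1805 = 285.5 kg VSS/d.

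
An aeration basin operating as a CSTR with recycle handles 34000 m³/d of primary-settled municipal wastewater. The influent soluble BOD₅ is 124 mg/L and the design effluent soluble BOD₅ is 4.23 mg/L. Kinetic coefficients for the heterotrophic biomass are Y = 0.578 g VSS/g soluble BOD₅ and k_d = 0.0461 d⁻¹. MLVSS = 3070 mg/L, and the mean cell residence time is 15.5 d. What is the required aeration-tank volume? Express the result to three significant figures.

V ≈ 6930 m³

Steady-state biomass mass balance: V·X·(1 + k_d·θ_c) = Y·Q·(S₀ − S)·θ_c, so V = 0.578 × 34000 × (124 − 4.23) × 15.5 / [3070 × (1 + 0.0461 × 15.5)] = 3.65×10^7 / 5264 = 6931 m³.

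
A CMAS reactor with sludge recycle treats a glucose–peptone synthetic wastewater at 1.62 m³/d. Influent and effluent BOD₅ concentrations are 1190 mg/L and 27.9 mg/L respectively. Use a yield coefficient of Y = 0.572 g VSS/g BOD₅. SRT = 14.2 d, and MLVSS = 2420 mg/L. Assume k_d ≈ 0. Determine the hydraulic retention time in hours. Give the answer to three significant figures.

With k_d = 0 the design equation reduces to V = Y Q (S₀−S) θ_c / X = 0.572 × 1.62 × (1190 − 27.9) × 14.2 / 2420 = 6.319 m³.
HRT = V/Q = 6.319 m³ / 1.62 m³·d⁻¹ = 3.900 d × 24 = 93.61 h.

τ ≈ 93.6 h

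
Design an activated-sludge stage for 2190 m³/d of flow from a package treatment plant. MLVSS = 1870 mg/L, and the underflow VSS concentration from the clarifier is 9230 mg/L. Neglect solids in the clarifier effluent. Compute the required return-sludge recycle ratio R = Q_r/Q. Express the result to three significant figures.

R ≈ 0.254

R = Q_r/Q = X/(X_r − X) = 1870 / (9230 − 1870) = 0.2541.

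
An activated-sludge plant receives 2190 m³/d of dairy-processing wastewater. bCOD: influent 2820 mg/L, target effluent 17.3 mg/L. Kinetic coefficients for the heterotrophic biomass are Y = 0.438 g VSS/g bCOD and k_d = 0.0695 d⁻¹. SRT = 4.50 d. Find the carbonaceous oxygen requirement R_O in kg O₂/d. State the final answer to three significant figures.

R_O ≈ 3230 kg O₂/d

Observed yield with endogenous decay: Y_obs = Y / (1 + k_d·θ_c) = 0.438 / (1 + 0.0695 × 4.50) = 0.438 / 1.313 = 0.3337 g VSS/g bCOD.
Q·(S₀ − S) = 2190 × (2820 − 17.3) × 10⁻³ = 6138 kg/d removed.
Biomass synthesised: P_X = Y_obs × 6138 = 2048 kg VSS/d.
Carbonaceous O₂ demand = substrate oxidised − cell-mass equivalent = 6138 − 1.42 × 2048 = 3230 kg O₂/d.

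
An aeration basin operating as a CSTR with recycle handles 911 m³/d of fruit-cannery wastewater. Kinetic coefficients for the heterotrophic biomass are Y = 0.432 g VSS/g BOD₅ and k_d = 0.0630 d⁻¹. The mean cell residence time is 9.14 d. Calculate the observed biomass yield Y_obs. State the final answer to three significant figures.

Y_obs ≈ 0.274 g VSS/g BOD₅

Correct the yield for decay: Y_obs = Y/(1 + k_d θ_c) = 0.432 / (1 + 0.0630 × 9.14) = 0.432 / 1.576 = 0.2741.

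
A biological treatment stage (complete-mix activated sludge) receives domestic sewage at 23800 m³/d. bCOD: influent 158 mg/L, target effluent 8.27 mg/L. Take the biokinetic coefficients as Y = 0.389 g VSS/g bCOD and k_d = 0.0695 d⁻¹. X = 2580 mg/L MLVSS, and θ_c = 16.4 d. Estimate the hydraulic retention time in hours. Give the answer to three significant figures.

τ ≈ 4.15 h

Rearranging the biomass balance for a CMAS with decay, V = Y·Q·ΔS·θ_c / [X·(1+k_d θ_c)] = 0.389 × 23800 × (158 − 8.27) × 16.4 / [2580 × (1 + 0.0695 × 16.4)] = 2.27×10^7 / 5521 = 4118 m³.
HRT = V/Q = 4118 m³ / 23800 m³·d⁻¹ = 0.1730 d × 24 = 4.153 h.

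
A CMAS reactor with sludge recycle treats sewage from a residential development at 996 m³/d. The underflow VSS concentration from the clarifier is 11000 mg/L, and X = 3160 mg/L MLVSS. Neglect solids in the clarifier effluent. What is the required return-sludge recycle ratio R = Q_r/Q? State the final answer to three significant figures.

R = Q_r/Q = X/(X_r − X) = 3160 / (11000 − 3160) = 0.4031.

R ≈ 0.403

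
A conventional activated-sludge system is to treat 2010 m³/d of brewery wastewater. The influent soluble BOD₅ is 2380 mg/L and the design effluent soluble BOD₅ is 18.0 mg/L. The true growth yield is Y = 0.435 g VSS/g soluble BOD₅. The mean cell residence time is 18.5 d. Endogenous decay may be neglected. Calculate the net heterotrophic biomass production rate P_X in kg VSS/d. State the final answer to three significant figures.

Since k_d ≈ 0, Y_obs = Y = 0.435 g VSS/g soluble BOD₅.
Q·(S₀ − S) = 2010 × (2380 − 18.0) × 10⁻³ = 4748 kg/d removed.
So the net sludge growth is P_X = 0.4350 × 4748 = 2065 kg VSS/d.

P_X ≈ 2070 kg VSS/d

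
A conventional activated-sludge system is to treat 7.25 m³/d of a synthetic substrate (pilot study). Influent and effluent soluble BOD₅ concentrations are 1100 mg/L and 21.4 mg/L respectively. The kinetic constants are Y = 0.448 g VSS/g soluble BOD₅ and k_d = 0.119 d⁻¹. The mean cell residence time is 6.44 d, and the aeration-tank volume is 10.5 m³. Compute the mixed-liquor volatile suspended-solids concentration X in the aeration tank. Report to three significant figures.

Solving the biomass balance for X: X = Y Q (S₀−S) θ_c / [V (1+k_d θ_c)] = 0.448 × 7.25 × (1100 − 21.4) × 6.44 / [10.5 × (1 + 0.119 × 6.44)] = 1216 mg/L.

X ≈ 1220 mg/L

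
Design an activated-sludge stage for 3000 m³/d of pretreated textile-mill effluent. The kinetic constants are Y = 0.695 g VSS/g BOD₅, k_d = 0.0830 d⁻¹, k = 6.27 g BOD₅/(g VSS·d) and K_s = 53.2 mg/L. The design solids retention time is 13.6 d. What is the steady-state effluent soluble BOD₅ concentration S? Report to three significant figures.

S ≈ 1.98 mg/L

For a completely mixed reactor with recycle the Lawrence–McCarty relation gives S = K_s·(1 + k_d·θ_c) / [θ_c·(Y·k − k_d) − 1] = 53.2 × (1 + 0.0830 × 13.6) / [13.6 × (0.695 × 6.27 − 0.0830) − 1] = 113.3 / 57.14 = 1.982 mg/L.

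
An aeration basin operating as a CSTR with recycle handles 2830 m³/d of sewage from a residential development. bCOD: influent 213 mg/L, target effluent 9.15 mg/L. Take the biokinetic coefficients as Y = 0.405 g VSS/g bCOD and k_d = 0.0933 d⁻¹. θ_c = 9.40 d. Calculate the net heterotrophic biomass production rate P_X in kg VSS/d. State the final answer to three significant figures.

The observed yield is Y_obs = Y/(1 + k_d·θ_c) = 0.405 / (1 + 0.0933 × 9.40) = 0.405 / 1.877 = 0.2158 g VSS per g bCOD removed.
Mass of bCOD removed per day: Q(S₀ − S) = 2830 × 203.8 g/m³ = 576.9 kg/d.
Net biomass production P_X = Y_obs × Q·(S₀ − S) = 0.2158 × 576.9 = 124.5 kg VSS/d.

P_X ≈ 124 kg VSS/d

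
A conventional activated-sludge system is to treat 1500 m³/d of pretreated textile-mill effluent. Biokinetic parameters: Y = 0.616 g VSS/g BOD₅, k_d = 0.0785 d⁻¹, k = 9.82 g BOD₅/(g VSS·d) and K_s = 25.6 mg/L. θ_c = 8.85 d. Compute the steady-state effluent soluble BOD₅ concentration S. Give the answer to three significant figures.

Effluent substrate depends only on kinetics and SRT: S = K_s(1 + k_d θ_c) / [θ_c(Yk − k_d) − 1] = 25.6 × (1 + 0.0785 × 8.85) / [8.85 × (0.616 × 9.82 − 0.0785) − 1] = 43.38 / 51.84 = 0.8369 mg/L.

S ≈ 0.837 mg/L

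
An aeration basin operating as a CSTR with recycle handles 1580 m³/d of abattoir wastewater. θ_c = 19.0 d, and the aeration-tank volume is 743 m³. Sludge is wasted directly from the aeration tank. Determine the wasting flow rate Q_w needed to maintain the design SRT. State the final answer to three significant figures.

Q_w ≈ 39.1 m³/d

For wasting at MLVSS concentration, Q_w = V/θ_c = 743.0/19.0 = 39.11 m³/d.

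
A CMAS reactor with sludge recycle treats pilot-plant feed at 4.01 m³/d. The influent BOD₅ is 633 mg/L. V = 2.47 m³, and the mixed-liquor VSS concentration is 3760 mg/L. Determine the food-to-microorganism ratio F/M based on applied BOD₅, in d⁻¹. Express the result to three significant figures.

F/M = Q·S₀ / (V·X) = 4.01 × 633 / (2.470 × 3760) = 0.2733 g BOD₅·(g VSS·d)⁻¹.

F/M ≈ 0.273 d⁻¹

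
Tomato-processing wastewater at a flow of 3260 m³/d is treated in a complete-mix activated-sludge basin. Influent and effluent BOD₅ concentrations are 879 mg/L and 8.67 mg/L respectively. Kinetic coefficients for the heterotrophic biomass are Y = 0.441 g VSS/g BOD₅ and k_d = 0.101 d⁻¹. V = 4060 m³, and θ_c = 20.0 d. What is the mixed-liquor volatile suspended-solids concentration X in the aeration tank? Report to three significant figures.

X ≈ 2040 mg/L

X = Y·Q·ΔS·θ_c / [V·(1 + k_d θ_c)] = 0.441 × 3260 × (879 − 8.67) × 20.0 / [4060 × (1 + 0.101 × 20.0)] = 2041 mg/L.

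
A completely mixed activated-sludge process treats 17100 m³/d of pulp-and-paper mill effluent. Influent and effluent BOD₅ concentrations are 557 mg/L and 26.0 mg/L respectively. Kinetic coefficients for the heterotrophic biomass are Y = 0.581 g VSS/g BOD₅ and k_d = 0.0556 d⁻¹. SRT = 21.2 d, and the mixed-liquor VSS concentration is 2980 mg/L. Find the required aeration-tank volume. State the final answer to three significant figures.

Rearranging the biomass balance for a CMAS with decay, V = Y·Q·ΔS·θ_c / [X·(1+k_d θ_c)] = 0.581 × 17100 × (557 − 26.0) × 21.2 / [2980 × (1 + 0.0556 × 21.2)] = 1.12×10^8 / 6493 = 17226 m³.

V ≈ 17200 m³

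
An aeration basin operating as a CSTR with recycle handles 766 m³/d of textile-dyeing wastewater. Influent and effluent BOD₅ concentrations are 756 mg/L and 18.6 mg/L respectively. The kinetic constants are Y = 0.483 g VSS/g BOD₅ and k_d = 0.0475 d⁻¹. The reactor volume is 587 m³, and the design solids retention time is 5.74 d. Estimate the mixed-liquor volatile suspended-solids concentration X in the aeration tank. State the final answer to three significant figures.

X ≈ 2100 mg/L

Solving the biomass balance for X: X = Y Q (S₀−S) θ_c / [V (1+k_d θ_c)] = 0.483 × 766 × (756 − 18.6) × 5.74 / [587 × (1 + 0.0475 × 5.74)] = 2096 mg/L.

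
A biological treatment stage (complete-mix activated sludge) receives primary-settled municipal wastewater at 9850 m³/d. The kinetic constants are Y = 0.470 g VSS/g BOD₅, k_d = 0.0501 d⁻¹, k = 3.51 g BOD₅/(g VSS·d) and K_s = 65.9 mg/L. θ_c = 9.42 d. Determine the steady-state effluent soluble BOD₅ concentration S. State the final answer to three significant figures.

S ≈ 6.90 mg/L

From the Monod/SRT balance for a CMAS, S = K_s·(1+k_d θ_c)/[θ_c·(Y k − k_d) − 1] = 65.9 × (1 + 0.0501 × 9.42) / [9.42 × (0.470 × 3.51 − 0.0501) − 1] = 97.00 / 14.07 = 6.895 mg/L.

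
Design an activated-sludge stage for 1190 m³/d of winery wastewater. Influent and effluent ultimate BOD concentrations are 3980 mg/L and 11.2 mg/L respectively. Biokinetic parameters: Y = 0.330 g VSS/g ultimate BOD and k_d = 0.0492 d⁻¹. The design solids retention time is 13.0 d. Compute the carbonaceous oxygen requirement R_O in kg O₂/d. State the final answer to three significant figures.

Correct the yield for decay: Y_obs = Y/(1 + k_d θ_c) = 0.330 / (1 + 0.0492 × 13.0) = 0.330 / 1.640 = 0.2013.
Mass of ultimate BOD removed per day: Q(S₀ − S) = 1190 × 3969 g/m³ = 4723 kg/d.
P_X = Y_obs·Q·(S₀ − S) = 0.2013 × 4723 = 950.6 kg VSS/d.
Carbonaceous O₂ demand = substrate oxidised − cell-mass equivalent = 4723 − 1.42 × 950.6 = 3373 kg O₂/d.

R_O ≈ 3370 kg O₂/d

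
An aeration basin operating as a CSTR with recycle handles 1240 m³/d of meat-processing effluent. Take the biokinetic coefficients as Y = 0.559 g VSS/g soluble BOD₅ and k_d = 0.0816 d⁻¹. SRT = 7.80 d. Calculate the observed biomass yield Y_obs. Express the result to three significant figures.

Y_obs ≈ 0.342 g VSS/g soluble BOD₅

The observed yield is Y_obs = Y/(1 + k_d·θ_c) = 0.559 / (1 + 0.0816 × 7.80) = 0.559 / 1.636 = 0.3416 g VSS per g soluble BOD₅ removed.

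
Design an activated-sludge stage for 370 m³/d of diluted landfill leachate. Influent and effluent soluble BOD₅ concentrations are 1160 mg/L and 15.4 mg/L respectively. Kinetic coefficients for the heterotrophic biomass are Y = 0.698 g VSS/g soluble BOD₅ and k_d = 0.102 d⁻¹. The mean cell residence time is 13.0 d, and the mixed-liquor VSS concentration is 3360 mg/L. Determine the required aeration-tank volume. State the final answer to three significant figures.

Steady-state biomass mass balance: V·X·(1 + k_d·θ_c) = Y·Q·(S₀ − S)·θ_c, so V = 0.698 × 370 × (1160 − 15.4) × 13.0 / [3360 × (1 + 0.102 × 13.0)] = 3.84×10^6 / 7815 = 491.7 m³.

V ≈ 492 m³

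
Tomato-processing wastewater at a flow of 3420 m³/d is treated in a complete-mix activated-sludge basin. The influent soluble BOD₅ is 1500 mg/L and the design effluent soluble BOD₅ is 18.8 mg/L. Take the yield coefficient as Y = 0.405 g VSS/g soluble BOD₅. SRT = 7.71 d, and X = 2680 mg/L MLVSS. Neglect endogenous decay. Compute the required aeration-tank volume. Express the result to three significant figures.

V·X = Y·Q·ΔS·θ_c gives V = 0.405 × 3420 × (1500 − 18.8) × 7.71 / 2680 = 5902 m³.

V ≈ 5900 m³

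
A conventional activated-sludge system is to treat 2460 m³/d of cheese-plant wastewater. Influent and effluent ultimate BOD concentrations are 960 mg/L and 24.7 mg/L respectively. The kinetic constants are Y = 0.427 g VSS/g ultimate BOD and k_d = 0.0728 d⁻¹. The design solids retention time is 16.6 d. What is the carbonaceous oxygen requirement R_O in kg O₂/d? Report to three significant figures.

R_O ≈ 1670 kg O₂/d

Y_obs = Y / (1 + k_d θ_c) = 0.427 / (1 + 0.0728 × 16.6) = 0.427 / 2.208 = 0.1933.
Q·(S₀ − S) = 2460 × (960 − 24.7) × 10⁻³ = 2301 kg/d removed.
P_X = Y_obs·Q·(S₀ − S) = 0.1933 × 2301 = 444.9 kg VSS/d.
R_O = Q·ΔS − 1.42 P_X = 2301 − 631.7 = 1669 kg O₂/d.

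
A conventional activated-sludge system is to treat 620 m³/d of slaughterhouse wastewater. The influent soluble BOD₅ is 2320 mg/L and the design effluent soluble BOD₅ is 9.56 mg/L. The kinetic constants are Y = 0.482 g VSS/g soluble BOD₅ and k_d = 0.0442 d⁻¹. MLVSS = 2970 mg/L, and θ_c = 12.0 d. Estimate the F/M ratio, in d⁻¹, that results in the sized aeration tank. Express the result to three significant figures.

F/M ≈ 0.266 d⁻¹

Steady-state biomass mass balance: V·X·(1 + k_d·θ_c) = Y·Q·(S₀ − S)·θ_c, so V = 0.482 × 620 × (2320 − 9.56) × 12.0 / [2970 × (1 + 0.0442 × 12.0)] = 8.29×10^6 / 4545 = 1823 m³.
Food-to-microorganism ratio F/M = Q S₀ / (V X) = 620 × 2320 / (1823 × 2970) = 0.2657 d⁻¹.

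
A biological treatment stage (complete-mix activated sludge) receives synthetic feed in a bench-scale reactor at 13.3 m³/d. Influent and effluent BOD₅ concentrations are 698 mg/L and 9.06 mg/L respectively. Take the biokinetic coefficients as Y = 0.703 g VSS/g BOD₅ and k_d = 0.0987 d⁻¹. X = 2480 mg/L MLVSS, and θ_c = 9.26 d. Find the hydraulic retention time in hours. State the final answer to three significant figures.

Rearranging the biomass balance for a CMAS with decay, V = Y·Q·ΔS·θ_c / [X·(1+k_d θ_c)] = 0.703 × 13.3 × (698 − 9.06) × 9.26 / [2480 × (1 + 0.0987 × 9.26)] = 5.96×10^4 / 4747 = 12.57 m³.
τ = V/Q = 12.57/13.3 = 0.9448 d, or 22.68 h.

τ ≈ 22.7 h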